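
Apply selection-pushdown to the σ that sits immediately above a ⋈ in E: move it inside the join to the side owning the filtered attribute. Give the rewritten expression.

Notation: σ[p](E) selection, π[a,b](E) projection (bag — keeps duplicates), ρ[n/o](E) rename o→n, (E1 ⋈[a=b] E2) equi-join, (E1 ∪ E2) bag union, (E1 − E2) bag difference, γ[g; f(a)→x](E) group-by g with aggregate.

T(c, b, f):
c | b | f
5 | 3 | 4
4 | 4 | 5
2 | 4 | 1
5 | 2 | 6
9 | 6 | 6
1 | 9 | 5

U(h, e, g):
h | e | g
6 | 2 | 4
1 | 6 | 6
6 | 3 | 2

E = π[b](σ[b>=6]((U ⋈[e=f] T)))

σ filters on b, owned by the right side.
E' = π[b]((U ⋈[e=f] σ[b>=6](T)))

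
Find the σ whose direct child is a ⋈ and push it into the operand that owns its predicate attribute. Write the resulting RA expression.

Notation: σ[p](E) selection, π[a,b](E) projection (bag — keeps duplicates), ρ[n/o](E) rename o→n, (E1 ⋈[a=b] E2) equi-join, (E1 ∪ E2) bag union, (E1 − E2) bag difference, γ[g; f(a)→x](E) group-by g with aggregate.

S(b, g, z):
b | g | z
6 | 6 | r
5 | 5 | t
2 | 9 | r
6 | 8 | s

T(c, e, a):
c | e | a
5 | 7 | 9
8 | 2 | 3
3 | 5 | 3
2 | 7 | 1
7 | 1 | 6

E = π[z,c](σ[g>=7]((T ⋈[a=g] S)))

σ filters on g, owned by the right side.
E' = π[z,c]((T ⋈[a=g] σ[g>=7](S)))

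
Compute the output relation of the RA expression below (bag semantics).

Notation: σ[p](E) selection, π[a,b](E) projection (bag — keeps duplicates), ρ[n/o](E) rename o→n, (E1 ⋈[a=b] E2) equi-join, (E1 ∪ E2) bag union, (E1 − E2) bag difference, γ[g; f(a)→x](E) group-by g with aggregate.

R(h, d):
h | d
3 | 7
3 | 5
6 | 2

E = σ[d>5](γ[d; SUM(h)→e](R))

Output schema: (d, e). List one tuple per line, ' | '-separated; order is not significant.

Stepwise |·|:
  R → 3
  γ[d; SUM(h)→e](R) → 3
  σ[d>5](γ[d; SUM(h)→e](R)) → 1

== RESULT ==
d | e
7 | 3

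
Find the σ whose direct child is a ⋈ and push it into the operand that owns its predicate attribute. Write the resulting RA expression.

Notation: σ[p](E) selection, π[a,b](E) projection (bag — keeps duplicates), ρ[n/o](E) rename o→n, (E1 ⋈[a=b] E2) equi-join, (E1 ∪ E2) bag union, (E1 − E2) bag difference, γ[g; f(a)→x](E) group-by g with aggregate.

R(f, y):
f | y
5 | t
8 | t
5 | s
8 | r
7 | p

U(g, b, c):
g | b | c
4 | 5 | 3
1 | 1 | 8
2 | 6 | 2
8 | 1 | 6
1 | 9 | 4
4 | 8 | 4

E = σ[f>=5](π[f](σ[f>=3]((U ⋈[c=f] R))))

σ filters on f, owned by the right side.
E' = σ[f>=5](π[f]((U ⋈[c=f] σ[f>=3](R))))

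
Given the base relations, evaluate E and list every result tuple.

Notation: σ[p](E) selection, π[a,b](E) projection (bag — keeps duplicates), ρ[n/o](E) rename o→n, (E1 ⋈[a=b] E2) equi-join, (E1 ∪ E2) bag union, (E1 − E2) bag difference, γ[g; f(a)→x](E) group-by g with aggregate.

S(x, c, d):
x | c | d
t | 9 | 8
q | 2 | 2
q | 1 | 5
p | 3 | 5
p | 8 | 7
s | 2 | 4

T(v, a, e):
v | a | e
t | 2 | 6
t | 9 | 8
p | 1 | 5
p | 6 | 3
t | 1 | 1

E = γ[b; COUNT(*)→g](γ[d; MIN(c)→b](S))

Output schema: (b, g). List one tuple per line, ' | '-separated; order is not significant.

Stepwise |·|:
  S → 6
  γ[d; MIN(c)→b](S) → 5
  γ[b; COUNT(*)→g](γ[d; MIN(c)→b](S)) → 4

== RESULT ==
b | g
1 | 1
2 | 2
8 | 1
9 | 1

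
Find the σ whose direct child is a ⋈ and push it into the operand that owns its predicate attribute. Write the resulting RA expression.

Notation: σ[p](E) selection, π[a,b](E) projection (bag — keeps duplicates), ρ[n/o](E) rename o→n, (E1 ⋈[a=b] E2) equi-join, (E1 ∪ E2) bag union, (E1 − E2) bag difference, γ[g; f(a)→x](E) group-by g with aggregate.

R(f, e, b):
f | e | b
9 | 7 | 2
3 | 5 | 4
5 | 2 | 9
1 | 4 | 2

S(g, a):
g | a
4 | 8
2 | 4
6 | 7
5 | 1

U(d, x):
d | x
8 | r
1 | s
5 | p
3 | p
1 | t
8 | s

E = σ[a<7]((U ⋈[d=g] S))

σ filters on a, owned by the right side.
E' = (U ⋈[d=g] σ[a<7](S))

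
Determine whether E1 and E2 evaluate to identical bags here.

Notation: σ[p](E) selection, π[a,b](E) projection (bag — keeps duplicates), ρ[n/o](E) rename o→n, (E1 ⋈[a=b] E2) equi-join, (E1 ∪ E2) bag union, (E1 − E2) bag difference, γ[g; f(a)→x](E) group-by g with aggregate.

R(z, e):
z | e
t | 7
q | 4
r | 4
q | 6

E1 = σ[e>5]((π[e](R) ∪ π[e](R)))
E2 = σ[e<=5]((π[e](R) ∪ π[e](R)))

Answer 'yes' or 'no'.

E1 per-node cardinality:
  R → 4
  π[e](R) → 4
  R → 4
  π[e](R) → 4
  (π[e](R) ∪ π[e](R)) → 8
  σ[e>5]((π[e](R) ∪ π[e](R))) → 4
E2 per-node cardinality:
  R → 4
  π[e](R) → 4
  R → 4
  π[e](R) → 4
  (π[e](R) ∪ π[e](R)) → 8
  σ[e<=5]((π[e](R) ∪ π[e](R))) → 4

E1 result:
e
6
6
7
7
E2 result:
e
4
4
4
4
Witness: (6,) appears 2× in E1 but 0× in E2.

no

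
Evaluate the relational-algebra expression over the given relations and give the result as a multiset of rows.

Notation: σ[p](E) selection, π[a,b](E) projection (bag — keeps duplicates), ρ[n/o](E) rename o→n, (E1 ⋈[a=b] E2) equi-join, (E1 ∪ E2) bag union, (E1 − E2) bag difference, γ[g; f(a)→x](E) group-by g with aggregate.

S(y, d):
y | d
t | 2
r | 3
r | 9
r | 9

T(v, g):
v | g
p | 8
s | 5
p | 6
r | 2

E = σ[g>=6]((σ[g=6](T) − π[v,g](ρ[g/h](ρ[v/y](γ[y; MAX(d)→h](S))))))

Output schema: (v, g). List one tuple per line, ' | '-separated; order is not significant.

Row counts bottom-up:
  T → 4
  σ[g=6](T) → 1
  S → 4
  γ[y; MAX(d)→h](S) → 2
  ρ[v/y](γ[y; MAX(d)→h](S)) → 2
  ρ[g/h](ρ[v/y](γ[y; MAX(d)→h](S))) → 2
  π[v,g](ρ[g/h](ρ[v/y](γ[y; MAX(d)→h](S)))) → 2
  (σ[g=6](T) − π[v,g](ρ[g/h](ρ[v/y](γ[y; MAX(d)→h](S))))) → 1
  σ[g>=6]((σ[g=6](T) − π[v,g](ρ[g/h](ρ[v/y](γ[y; MAX(d)→h](S)))))) → 1

== RESULT ==
v | g
p | 6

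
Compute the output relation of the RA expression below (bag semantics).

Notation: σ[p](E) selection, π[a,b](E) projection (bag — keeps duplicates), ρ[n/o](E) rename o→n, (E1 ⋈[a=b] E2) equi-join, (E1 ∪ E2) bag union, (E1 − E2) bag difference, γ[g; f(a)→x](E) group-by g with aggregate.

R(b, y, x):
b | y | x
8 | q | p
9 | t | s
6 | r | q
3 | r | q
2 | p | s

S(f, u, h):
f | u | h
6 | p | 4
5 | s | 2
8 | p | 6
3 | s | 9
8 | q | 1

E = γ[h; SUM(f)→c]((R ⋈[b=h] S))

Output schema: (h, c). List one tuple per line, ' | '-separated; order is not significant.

Per-node cardinality:
  R → 5
  S → 5
  (R ⋈[b=h] S) → 3
  γ[h; SUM(f)→c]((R ⋈[b=h] S)) → 3

== RESULT ==
h | c
2 | 5
6 | 8
9 | 3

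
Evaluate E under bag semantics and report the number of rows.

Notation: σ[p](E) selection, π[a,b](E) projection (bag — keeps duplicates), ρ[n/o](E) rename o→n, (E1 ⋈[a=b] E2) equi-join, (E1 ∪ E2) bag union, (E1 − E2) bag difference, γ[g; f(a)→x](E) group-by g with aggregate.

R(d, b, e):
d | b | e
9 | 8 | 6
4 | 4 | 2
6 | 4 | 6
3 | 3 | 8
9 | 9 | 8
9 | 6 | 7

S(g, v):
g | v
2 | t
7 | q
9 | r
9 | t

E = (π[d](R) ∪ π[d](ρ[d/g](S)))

Per-node cardinality:
  R → 6
  π[d](R) → 6
  S → 4
  ρ[d/g](S) → 4
  π[d](ρ[d/g](S)) → 4
  (π[d](R) ∪ π[d](ρ[d/g](S))) → 10

|E| = 10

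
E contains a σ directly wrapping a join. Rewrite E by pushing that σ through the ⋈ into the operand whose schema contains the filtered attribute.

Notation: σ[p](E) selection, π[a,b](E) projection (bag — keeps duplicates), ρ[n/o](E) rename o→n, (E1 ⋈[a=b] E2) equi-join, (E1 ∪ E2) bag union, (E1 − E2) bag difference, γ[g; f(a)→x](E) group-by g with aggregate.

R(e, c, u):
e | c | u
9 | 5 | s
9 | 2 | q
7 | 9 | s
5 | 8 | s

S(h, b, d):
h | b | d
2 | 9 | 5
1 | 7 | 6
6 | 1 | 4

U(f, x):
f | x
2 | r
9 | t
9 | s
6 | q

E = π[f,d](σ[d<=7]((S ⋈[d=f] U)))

σ filters on d, owned by the left side.
E' = π[f,d]((σ[d<=7](S) ⋈[d=f] U))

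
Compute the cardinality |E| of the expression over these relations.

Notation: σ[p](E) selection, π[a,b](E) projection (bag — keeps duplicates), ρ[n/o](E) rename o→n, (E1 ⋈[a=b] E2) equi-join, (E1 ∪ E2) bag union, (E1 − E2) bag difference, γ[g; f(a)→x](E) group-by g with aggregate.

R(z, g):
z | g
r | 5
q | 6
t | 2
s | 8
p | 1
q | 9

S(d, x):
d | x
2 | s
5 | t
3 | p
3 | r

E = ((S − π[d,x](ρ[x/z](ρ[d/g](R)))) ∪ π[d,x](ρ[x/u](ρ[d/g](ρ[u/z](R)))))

Stepwise |·|:
  S → 4
  R → 6
  ρ[d/g](R) → 6
  ρ[x/z](ρ[d/g](R)) → 6
  π[d,x](ρ[x/z](ρ[d/g](R))) → 6
  (S − π[d,x](ρ[x/z](ρ[d/g](R)))) → 4
  R → 6
  ρ[u/z](R) → 6
  ρ[d/g](ρ[u/z](R)) → 6
  ρ[x/u](ρ[d/g](ρ[u/z](R))) → 6
  π[d,x](ρ[x/u](ρ[d/g](ρ[u/z](R)))) → 6
  ((S − π[d,x](ρ[x/z](ρ[d/g](R)))) ∪ π[d,x](ρ[x/u](ρ[d/g](ρ[u/z](R))))) → 10

|E| = 10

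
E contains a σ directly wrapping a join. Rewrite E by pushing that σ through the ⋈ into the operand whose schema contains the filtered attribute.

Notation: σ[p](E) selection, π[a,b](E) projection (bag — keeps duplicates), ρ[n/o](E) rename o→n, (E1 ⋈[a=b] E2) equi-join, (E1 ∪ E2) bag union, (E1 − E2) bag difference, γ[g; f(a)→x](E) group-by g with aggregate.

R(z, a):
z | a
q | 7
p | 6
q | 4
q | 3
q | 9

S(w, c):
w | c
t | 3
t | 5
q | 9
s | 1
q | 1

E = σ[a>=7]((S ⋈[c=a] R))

σ filters on a, owned by the right side.
E' = (S ⋈[c=a] σ[a>=7](R))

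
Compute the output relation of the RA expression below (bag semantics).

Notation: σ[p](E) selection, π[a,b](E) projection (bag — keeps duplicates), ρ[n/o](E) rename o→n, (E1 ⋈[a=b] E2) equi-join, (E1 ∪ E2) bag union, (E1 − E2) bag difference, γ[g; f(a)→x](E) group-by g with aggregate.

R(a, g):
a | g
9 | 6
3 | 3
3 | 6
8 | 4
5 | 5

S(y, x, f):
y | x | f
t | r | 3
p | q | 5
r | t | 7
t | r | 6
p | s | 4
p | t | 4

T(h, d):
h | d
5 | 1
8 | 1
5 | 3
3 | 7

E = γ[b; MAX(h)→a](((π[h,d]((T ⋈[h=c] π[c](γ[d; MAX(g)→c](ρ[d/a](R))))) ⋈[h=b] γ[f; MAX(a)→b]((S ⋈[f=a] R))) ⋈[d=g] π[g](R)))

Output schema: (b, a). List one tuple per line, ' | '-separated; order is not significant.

Per-node cardinality:
  T → 4
  R → 5
  ρ[d/a](R) → 5
  γ[d; MAX(g)→c](ρ[d/a](R)) → 4
  π[c](γ[d; MAX(g)→c](ρ[d/a](R))) → 4
  (T ⋈[h=c] π[c](γ[d; MAX(g)→c](ρ[d/a](R)))) → 2
  π[h,d]((T ⋈[h=c] π[c](γ[d; MAX(g)→c](ρ[d/a](R))))) → 2
  S → 6
  R → 5
  (S ⋈[f=a] R) → 3
  γ[f; MAX(a)→b]((S ⋈[f=a] R)) → 2
  (π[h,d]((T ⋈[h=c] π[c](γ[d; MAX(g)→c](ρ[d/a](R))))) ⋈[h=b] γ[f; MAX(a)→b]((S ⋈[f=a] R))) → 2
  R → 5
  π[g](R) → 5
  ((π[h,d]((T ⋈[h=c] π[c](γ[d; MAX(g)→c](ρ[d/a](R))))) ⋈[h=b] γ[f; MAX(a)→b]((S ⋈[f=a] R))) ⋈[d=g] π[g](R)) → 1
  γ[b; MAX(h)→a](((π[h,d]((T ⋈[h=c] π[c](γ[d; MAX(g)→c](ρ[d/a](R))))) ⋈[h=b] γ[f; MAX(a)→b]((S ⋈[f=a] R))) ⋈[d=g] π[g](R))) → 1

== RESULT ==
b | a
5 | 5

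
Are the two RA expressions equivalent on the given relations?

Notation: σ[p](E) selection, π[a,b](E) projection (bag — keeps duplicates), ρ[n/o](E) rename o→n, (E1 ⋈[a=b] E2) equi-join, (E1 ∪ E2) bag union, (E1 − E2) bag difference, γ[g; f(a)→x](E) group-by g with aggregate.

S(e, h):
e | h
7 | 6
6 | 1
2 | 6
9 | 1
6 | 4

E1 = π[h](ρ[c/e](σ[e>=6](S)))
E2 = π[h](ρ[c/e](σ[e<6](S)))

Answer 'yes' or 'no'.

E1 row counts bottom-up:
  S → 5
  σ[e>=6](S) → 4
  ρ[c/e](σ[e>=6](S)) → 4
  π[h](ρ[c/e](σ[e>=6](S))) → 4
E2 row counts bottom-up:
  S → 5
  σ[e<6](S) → 1
  ρ[c/e](σ[e<6](S)) → 1
  π[h](ρ[c/e](σ[e<6](S))) → 1

E1 result:
h
1
1
4
6
E2 result:
h
6
Witness: (1,) appears 2× in E1 but 0× in E2.

no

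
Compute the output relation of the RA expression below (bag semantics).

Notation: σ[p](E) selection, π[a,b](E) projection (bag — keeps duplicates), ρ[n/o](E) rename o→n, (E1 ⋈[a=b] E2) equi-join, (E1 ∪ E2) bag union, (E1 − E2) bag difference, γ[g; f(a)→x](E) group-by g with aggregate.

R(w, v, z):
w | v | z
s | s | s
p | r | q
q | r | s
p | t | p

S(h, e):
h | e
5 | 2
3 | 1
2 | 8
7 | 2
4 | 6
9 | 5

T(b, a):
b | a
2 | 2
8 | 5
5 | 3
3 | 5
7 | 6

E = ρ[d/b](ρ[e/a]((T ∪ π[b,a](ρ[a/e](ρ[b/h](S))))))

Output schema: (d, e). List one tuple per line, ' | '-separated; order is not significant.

Per-node cardinality:
  T → 5
  S → 6
  ρ[b/h](S) → 6
  ρ[a/e](ρ[b/h](S)) → 6
  π[b,a](ρ[a/e](ρ[b/h](S))) → 6
  (T ∪ π[b,a](ρ[a/e](ρ[b/h](S)))) → 11
  ρ[e/a]((T ∪ π[b,a](ρ[a/e](ρ[b/h](S))))) → 11
  ρ[d/b](ρ[e/a]((T ∪ π[b,a](ρ[a/e](ρ[b/h](S)))))) → 11

== RESULT ==
d | e
2 | 2
2 | 8
3 | 1
3 | 5
4 | 6
5 | 2
5 | 3
7 | 2
7 | 6
8 | 5
9 | 5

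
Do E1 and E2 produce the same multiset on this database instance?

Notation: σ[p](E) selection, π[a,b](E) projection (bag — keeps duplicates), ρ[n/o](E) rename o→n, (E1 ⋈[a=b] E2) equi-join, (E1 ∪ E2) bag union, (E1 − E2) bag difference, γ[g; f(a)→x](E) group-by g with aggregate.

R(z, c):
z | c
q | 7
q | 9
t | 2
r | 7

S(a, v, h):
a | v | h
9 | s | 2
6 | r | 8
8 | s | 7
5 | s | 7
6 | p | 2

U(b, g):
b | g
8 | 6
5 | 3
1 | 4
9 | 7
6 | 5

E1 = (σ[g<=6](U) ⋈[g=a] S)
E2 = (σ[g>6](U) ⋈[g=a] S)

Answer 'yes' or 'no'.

E1 subexpression sizes:
  U → 5
  σ[g<=6](U) → 4
  S → 5
  (σ[g<=6](U) ⋈[g=a] S) → 3
E2 subexpression sizes:
  U → 5
  σ[g>6](U) → 1
  S → 5
  (σ[g>6](U) ⋈[g=a] S) → 0

E1 result:
b | g | a | v | h
6 | 5 | 5 | s | 7
8 | 6 | 6 | p | 2
8 | 6 | 6 | r | 8
E2 result:
b | g | a | v | h
(0 rows)
Witness: (8, 6, 6, 'r', 8) appears 1× in E1 but 0× in E2.

no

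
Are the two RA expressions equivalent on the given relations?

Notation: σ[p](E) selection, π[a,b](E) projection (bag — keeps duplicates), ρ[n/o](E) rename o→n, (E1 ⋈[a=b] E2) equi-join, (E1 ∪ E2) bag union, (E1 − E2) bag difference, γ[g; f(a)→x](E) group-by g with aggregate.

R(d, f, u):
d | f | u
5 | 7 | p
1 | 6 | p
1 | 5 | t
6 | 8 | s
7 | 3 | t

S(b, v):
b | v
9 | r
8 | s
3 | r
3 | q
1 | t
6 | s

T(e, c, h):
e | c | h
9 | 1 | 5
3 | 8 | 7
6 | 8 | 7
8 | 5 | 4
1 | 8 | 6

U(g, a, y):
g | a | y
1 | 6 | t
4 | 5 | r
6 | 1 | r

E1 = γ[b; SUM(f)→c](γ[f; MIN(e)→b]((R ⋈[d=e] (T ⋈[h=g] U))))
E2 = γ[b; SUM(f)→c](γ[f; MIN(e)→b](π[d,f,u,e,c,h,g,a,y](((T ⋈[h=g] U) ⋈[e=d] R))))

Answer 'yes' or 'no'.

E1 stepwise |·|:
  R → 5
  T → 5
  U → 3
  (T ⋈[h=g] U) → 2
  (R ⋈[d=e] (T ⋈[h=g] U)) → 2
  γ[f; MIN(e)→b]((R ⋈[d=e] (T ⋈[h=g] U))) → 2
  γ[b; SUM(f)→c](γ[f; MIN(e)→b]((R ⋈[d=e] (T ⋈[h=g] U)))) → 1
E2 stepwise |·|:
  T → 5
  U → 3
  (T ⋈[h=g] U) → 2
  R → 5
  ((T ⋈[h=g] U) ⋈[e=d] R) → 2
  π[d,f,u,e,c,h,g,a,y](((T ⋈[h=g] U) ⋈[e=d] R)) → 2
  γ[f; MIN(e)→b](π[d,f,u,e,c,h,g,a,y](((T ⋈[h=g] U) ⋈[e=d] R))) → 2
  γ[b; SUM(f)→c](γ[f; MIN(e)→b](π[d,f,u,e,c,h,g,a,y](((T ⋈[h=g] U) ⋈[e=d] R)))) → 1

E1 and E2 produce the same multiset:
b | c
1 | 11

yes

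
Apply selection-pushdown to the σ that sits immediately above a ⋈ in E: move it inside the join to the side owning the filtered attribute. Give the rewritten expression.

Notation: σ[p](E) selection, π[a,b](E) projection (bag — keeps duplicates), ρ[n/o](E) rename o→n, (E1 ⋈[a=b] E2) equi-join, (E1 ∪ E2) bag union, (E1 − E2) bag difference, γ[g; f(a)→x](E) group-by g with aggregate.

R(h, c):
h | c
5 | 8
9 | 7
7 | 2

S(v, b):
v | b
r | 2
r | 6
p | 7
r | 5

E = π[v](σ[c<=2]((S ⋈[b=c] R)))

σ filters on c, owned by the right side.
E' = π[v]((S ⋈[b=c] σ[c<=2](R)))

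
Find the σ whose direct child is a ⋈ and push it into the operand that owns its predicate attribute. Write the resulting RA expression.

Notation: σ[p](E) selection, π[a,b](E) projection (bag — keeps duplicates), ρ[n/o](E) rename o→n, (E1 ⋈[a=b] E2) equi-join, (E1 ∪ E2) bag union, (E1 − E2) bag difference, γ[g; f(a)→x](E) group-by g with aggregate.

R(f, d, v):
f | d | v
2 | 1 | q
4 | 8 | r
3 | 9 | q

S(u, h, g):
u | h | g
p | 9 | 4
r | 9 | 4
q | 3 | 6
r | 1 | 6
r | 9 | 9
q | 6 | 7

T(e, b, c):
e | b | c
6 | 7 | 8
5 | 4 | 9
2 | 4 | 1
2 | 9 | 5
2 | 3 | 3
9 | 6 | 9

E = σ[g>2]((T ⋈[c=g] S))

σ filters on g, owned by the right side.
E' = (T ⋈[c=g] σ[g>2](S))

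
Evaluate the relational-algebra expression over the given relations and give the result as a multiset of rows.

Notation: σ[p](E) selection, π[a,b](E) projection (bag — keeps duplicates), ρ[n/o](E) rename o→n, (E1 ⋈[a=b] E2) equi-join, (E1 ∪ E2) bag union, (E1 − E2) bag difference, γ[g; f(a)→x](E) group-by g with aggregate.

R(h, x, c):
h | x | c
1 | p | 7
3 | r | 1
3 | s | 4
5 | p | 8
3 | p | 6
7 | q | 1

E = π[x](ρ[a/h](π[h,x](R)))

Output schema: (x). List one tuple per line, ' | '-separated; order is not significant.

Row counts bottom-up:
  R → 6
  π[h,x](R) → 6
  ρ[a/h](π[h,x](R)) → 6
  π[x](ρ[a/h](π[h,x](R))) → 6

== RESULT ==
x
p
p
p
q
r
s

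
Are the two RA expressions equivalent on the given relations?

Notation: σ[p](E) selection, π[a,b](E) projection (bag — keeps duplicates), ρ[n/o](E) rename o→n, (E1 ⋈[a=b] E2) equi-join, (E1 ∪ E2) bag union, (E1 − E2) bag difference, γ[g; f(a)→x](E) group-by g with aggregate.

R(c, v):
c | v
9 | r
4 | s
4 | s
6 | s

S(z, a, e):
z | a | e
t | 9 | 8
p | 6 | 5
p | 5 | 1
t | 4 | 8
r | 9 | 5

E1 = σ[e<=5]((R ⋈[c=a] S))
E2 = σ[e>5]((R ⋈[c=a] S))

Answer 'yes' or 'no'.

E1 row counts bottom-up:
  R → 4
  S → 5
  (R ⋈[c=a] S) → 5
  σ[e<=5]((R ⋈[c=a] S)) → 2
E2 row counts bottom-up:
  R → 4
  S → 5
  (R ⋈[c=a] S) → 5
  σ[e>5]((R ⋈[c=a] S)) → 3

E1 result:
c | v | z | a | e
6 | s | p | 6 | 5
9 | r | r | 9 | 5
E2 result:
c | v | z | a | e
4 | s | t | 4 | 8
4 | s | t | 4 | 8
9 | r | t | 9 | 8
Witness: (9, 'r', 't', 9, 8) appears 0× in E1 but 1× in E2.

no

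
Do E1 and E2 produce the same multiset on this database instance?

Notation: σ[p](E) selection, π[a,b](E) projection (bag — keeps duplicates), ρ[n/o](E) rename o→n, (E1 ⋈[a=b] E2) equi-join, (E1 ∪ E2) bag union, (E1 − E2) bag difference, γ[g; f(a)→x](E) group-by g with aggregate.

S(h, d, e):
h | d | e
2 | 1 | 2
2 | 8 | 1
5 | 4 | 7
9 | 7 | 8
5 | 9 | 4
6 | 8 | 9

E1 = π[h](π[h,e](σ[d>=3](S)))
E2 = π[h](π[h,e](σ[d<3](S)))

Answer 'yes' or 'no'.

E1 stepwise |·|:
  S → 6
  σ[d>=3](S) → 5
  π[h,e](σ[d>=3](S)) → 5
  π[h](π[h,e](σ[d>=3](S))) → 5
E2 stepwise |·|:
  S → 6
  σ[d<3](S) → 1
  π[h,e](σ[d<3](S)) → 1
  π[h](π[h,e](σ[d<3](S))) → 1

E1 result:
h
2
5
5
6
9
E2 result:
h
2
Witness: (6,) appears 1× in E1 but 0× in E2.

no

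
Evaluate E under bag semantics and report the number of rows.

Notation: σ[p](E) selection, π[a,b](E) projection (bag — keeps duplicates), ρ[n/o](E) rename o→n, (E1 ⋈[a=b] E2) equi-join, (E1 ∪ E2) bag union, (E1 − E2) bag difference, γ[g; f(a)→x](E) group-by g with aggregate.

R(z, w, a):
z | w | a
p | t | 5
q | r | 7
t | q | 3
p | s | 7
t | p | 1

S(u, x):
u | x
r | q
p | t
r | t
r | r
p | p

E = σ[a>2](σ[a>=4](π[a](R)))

Row counts bottom-up:
  R → 5
  π[a](R) → 5
  σ[a>=4](π[a](R)) → 3
  σ[a>2](σ[a>=4](π[a](R))) → 3

|E| = 3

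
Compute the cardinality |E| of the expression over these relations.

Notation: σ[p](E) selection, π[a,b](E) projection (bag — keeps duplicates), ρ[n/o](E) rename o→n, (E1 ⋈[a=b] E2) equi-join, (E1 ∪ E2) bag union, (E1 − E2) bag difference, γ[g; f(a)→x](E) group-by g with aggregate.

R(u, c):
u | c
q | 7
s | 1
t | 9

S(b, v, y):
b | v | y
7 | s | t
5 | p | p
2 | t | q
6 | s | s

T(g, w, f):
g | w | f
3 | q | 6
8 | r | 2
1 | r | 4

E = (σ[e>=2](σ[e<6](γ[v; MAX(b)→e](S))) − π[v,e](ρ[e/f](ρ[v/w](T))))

Row counts bottom-up:
  S → 4
  γ[v; MAX(b)→e](S) → 3
  σ[e<6](γ[v; MAX(b)→e](S)) → 2
  σ[e>=2](σ[e<6](γ[v; MAX(b)→e](S))) → 2
  T → 3
  ρ[v/w](T) → 3
  ρ[e/f](ρ[v/w](T)) → 3
  π[v,e](ρ[e/f](ρ[v/w](T))) → 3
  (σ[e>=2](σ[e<6](γ[v; MAX(b)→e](S))) − π[v,e](ρ[e/f](ρ[v/w](T)))) → 2

|E| = 2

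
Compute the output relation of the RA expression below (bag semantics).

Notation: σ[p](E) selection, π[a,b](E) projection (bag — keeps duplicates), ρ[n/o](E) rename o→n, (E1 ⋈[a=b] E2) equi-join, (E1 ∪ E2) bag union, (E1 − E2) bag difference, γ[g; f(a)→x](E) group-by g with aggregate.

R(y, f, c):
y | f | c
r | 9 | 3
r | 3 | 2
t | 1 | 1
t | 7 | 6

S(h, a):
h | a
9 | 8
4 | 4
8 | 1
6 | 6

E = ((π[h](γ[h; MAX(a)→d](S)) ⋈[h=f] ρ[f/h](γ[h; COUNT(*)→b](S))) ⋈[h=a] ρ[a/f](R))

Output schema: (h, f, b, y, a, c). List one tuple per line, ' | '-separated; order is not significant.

Stepwise |·|:
  S → 4
  γ[h; MAX(a)→d](S) → 4
  π[h](γ[h; MAX(a)→d](S)) → 4
  S → 4
  γ[h; COUNT(*)→b](S) → 4
  ρ[f/h](γ[h; COUNT(*)→b](S)) → 4
  (π[h](γ[h; MAX(a)→d](S)) ⋈[h=f] ρ[f/h](γ[h; COUNT(*)→b](S))) → 4
  R → 4
  ρ[a/f](R) → 4
  ((π[h](γ[h; MAX(a)→d](S)) ⋈[h=f] ρ[f/h](γ[h; COUNT(*)→b](S))) ⋈[h=a] ρ[a/f](R)) → 1

== RESULT ==
h | f | b | y | a | c
9 | 9 | 1 | r | 9 | 3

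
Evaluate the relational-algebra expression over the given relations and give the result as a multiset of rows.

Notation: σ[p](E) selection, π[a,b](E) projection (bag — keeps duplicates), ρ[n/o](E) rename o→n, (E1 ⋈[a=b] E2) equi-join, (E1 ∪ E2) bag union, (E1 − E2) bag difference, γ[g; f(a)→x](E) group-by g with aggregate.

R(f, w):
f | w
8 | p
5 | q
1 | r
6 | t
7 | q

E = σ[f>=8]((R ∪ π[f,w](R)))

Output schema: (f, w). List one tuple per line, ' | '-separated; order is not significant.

Per-node cardinality:
  R → 5
  R → 5
  π[f,w](R) → 5
  (R ∪ π[f,w](R)) → 10
  σ[f>=8]((R ∪ π[f,w](R))) → 2

== RESULT ==
f | w
8 | p
8 | p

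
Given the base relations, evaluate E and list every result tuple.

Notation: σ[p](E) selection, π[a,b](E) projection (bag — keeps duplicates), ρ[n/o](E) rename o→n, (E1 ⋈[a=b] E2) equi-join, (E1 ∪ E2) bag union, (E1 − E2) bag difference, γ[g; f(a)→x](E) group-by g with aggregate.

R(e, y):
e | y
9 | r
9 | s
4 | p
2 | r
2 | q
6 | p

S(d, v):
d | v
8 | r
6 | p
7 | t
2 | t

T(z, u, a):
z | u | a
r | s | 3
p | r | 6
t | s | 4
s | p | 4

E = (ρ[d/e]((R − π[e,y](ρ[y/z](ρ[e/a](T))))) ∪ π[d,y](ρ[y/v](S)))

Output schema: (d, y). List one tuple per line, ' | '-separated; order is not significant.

Per-node cardinality:
  R → 6
  T → 4
  ρ[e/a](T) → 4
  ρ[y/z](ρ[e/a](T)) → 4
  π[e,y](ρ[y/z](ρ[e/a](T))) → 4
  (R − π[e,y](ρ[y/z](ρ[e/a](T)))) → 5
  ρ[d/e]((R − π[e,y](ρ[y/z](ρ[e/a](T))))) → 5
  S → 4
  ρ[y/v](S) → 4
  π[d,y](ρ[y/v](S)) → 4
  (ρ[d/e]((R − π[e,y](ρ[y/z](ρ[e/a](T))))) ∪ π[d,y](ρ[y/v](S))) → 9

== RESULT ==
d | y
2 | q
2 | r
2 | t
4 | p
6 | p
7 | t
8 | r
9 | r
9 | s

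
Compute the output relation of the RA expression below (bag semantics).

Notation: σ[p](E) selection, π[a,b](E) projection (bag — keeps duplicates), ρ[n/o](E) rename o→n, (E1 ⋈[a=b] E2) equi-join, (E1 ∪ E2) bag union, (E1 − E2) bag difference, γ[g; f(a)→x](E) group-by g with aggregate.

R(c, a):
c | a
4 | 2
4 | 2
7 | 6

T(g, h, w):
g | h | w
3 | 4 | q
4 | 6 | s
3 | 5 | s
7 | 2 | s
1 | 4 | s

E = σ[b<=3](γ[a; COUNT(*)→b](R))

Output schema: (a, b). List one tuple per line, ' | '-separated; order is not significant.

Row counts bottom-up:
  R → 3
  γ[a; COUNT(*)→b](R) → 2
  σ[b<=3](γ[a; COUNT(*)→b](R)) → 2

== RESULT ==
a | b
2 | 2
6 | 1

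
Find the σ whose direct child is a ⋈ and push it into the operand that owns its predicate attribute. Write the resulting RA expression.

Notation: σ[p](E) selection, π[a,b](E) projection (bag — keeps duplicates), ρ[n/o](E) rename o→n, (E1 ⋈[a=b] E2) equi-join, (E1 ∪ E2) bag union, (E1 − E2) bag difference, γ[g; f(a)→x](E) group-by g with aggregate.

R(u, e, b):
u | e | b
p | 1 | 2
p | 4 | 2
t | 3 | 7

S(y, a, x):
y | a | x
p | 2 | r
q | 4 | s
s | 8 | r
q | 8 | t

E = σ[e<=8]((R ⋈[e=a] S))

σ filters on e, owned by the left side.
E' = (σ[e<=8](R) ⋈[e=a] S)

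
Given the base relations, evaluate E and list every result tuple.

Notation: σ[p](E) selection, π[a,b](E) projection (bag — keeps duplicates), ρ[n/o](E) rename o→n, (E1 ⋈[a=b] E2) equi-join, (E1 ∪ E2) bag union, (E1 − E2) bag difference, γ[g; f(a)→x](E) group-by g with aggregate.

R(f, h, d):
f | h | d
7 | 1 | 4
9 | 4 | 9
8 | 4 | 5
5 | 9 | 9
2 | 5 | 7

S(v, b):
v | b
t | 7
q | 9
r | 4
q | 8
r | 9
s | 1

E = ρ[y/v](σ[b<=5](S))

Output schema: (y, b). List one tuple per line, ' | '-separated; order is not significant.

Row counts bottom-up:
  S → 6
  σ[b<=5](S) → 2
  ρ[y/v](σ[b<=5](S)) → 2

== RESULT ==
y | b
r | 4
s | 1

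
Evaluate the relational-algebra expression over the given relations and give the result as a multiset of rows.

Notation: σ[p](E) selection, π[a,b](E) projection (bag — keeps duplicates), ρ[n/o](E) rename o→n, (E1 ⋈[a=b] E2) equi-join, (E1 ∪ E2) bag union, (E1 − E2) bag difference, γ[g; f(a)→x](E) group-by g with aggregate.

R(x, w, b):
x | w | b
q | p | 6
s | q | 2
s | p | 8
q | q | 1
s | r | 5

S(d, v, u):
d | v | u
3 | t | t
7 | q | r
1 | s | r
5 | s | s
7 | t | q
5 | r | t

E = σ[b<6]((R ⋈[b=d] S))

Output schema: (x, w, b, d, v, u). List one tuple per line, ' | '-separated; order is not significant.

Per-node cardinality:
  R → 5
  S → 6
  (R ⋈[b=d] S) → 3
  σ[b<6]((R ⋈[b=d] S)) → 3

== RESULT ==
x | w | b | d | v | u
q | q | 1 | 1 | s | r
s | r | 5 | 5 | r | t
s | r | 5 | 5 | s | s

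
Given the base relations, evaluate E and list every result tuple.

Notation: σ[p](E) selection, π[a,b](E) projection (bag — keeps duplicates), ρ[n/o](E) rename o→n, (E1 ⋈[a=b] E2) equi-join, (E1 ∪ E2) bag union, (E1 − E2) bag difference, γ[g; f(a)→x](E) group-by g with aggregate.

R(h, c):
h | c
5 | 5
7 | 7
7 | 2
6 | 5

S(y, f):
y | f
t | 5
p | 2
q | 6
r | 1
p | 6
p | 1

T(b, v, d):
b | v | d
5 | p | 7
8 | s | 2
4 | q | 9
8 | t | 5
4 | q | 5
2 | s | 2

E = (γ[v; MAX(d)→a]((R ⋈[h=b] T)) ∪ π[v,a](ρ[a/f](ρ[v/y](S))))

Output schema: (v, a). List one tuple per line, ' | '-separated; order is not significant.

Row counts bottom-up:
  R → 4
  T → 6
  (R ⋈[h=b] T) → 1
  γ[v; MAX(d)→a]((R ⋈[h=b] T)) → 1
  S → 6
  ρ[v/y](S) → 6
  ρ[a/f](ρ[v/y](S)) → 6
  π[v,a](ρ[a/f](ρ[v/y](S))) → 6
  (γ[v; MAX(d)→a]((R ⋈[h=b] T)) ∪ π[v,a](ρ[a/f](ρ[v/y](S)))) → 7

== RESULT ==
v | a
p | 1
p | 2
p | 6
p | 7
q | 6
r | 1
t | 5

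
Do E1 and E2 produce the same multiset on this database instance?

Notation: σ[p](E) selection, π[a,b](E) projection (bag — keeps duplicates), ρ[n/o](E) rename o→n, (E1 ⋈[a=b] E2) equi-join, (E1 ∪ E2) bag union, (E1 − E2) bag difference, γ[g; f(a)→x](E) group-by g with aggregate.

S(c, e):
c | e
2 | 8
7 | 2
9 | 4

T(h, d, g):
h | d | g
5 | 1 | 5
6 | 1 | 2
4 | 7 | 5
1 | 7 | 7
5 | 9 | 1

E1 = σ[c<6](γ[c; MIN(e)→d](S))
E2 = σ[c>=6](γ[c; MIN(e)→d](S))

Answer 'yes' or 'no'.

E1 stepwise |·|:
  S → 3
  γ[c; MIN(e)→d](S) → 3
  σ[c<6](γ[c; MIN(e)→d](S)) → 1
E2 stepwise |·|:
  S → 3
  γ[c; MIN(e)→d](S) → 3
  σ[c>=6](γ[c; MIN(e)→d](S)) → 2

E1 result:
c | d
2 | 8
E2 result:
c | d
7 | 2
9 | 4
Witness: (9, 4) appears 0× in E1 but 1× in E2.

no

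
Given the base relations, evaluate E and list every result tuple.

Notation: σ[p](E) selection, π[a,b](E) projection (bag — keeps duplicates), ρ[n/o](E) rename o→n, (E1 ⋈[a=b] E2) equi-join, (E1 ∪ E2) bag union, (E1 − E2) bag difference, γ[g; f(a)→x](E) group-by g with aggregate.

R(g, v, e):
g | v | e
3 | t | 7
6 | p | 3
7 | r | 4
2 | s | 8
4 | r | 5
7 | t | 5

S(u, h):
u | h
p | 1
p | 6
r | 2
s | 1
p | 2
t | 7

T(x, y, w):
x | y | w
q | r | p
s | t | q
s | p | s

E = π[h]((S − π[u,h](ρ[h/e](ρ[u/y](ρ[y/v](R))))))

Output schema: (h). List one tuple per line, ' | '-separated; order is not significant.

Stepwise |·|:
  S → 6
  R → 6
  ρ[y/v](R) → 6
  ρ[u/y](ρ[y/v](R)) → 6
  ρ[h/e](ρ[u/y](ρ[y/v](R))) → 6
  π[u,h](ρ[h/e](ρ[u/y](ρ[y/v](R)))) → 6
  (S − π[u,h](ρ[h/e](ρ[u/y](ρ[y/v](R))))) → 5
  π[h]((S − π[u,h](ρ[h/e](ρ[u/y](ρ[y/v](R)))))) → 5

== RESULT ==
h
1
1
2
2
6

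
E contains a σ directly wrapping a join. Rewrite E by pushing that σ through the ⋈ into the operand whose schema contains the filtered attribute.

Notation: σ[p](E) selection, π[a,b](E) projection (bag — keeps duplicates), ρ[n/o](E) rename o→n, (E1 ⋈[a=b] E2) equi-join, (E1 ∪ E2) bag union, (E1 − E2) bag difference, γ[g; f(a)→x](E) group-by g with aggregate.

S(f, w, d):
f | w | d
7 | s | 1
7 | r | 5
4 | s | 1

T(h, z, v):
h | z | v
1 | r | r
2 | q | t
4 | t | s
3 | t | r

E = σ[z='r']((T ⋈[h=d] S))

σ filters on z, owned by the left side.
E' = (σ[z='r'](T) ⋈[h=d] S)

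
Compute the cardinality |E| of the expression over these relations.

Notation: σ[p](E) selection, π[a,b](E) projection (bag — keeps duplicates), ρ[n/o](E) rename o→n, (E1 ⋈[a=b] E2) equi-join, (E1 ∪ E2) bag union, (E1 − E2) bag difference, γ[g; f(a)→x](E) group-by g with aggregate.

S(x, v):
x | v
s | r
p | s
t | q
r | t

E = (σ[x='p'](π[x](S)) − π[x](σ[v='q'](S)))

Subexpression sizes:
  S → 4
  π[x](S) → 4
  σ[x='p'](π[x](S)) → 1
  S → 4
  σ[v='q'](S) → 1
  π[x](σ[v='q'](S)) → 1
  (σ[x='p'](π[x](S)) − π[x](σ[v='q'](S))) → 1

|E| = 1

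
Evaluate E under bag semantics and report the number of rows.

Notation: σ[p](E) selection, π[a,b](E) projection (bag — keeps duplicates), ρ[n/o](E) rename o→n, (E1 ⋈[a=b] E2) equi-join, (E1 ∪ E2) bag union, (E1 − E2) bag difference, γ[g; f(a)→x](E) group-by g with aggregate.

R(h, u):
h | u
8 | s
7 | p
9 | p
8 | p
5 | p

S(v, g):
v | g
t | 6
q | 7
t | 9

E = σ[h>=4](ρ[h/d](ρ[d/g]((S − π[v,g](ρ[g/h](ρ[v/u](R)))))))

Stepwise |·|:
  S → 3
  R → 5
  ρ[v/u](R) → 5
  ρ[g/h](ρ[v/u](R)) → 5
  π[v,g](ρ[g/h](ρ[v/u](R))) → 5
  (S − π[v,g](ρ[g/h](ρ[v/u](R)))) → 3
  ρ[d/g]((S − π[v,g](ρ[g/h](ρ[v/u](R))))) → 3
  ρ[h/d](ρ[d/g]((S − π[v,g](ρ[g/h](ρ[v/u](R)))))) → 3
  σ[h>=4](ρ[h/d](ρ[d/g]((S − π[v,g](ρ[g/h](ρ[v/u](R))))))) → 3

|E| = 3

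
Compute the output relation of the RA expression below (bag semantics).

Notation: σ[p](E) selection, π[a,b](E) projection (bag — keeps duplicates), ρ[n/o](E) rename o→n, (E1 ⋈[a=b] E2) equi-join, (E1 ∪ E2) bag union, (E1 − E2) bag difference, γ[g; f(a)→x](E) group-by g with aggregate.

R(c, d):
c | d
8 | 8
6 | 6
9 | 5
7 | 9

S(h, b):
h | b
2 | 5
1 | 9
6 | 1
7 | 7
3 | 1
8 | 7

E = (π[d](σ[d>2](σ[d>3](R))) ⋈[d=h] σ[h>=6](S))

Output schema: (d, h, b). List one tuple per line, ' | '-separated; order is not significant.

Row counts bottom-up:
  R → 4
  σ[d>3](R) → 4
  σ[d>2](σ[d>3](R)) → 4
  π[d](σ[d>2](σ[d>3](R))) → 4
  S → 6
  σ[h>=6](S) → 3
  (π[d](σ[d>2](σ[d>3](R))) ⋈[d=h] σ[h>=6](S)) → 2

== RESULT ==
d | h | b
6 | 6 | 1
8 | 8 | 7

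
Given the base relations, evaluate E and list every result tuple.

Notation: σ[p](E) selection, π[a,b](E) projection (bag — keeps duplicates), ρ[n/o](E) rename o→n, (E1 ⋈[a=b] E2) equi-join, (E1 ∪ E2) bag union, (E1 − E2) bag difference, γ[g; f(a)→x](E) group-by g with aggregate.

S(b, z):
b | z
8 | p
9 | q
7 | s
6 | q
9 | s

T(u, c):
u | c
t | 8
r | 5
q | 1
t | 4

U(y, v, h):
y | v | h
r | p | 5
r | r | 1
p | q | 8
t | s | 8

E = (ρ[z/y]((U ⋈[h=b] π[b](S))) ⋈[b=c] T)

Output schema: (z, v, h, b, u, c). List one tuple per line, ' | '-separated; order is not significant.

Subexpression sizes:
  U → 4
  S → 5
  π[b](S) → 5
  (U ⋈[h=b] π[b](S)) → 2
  ρ[z/y]((U ⋈[h=b] π[b](S))) → 2
  T → 4
  (ρ[z/y]((U ⋈[h=b] π[b](S))) ⋈[b=c] T) → 2

== RESULT ==
z | v | h | b | u | c
p | q | 8 | 8 | t | 8
t | s | 8 | 8 | t | 8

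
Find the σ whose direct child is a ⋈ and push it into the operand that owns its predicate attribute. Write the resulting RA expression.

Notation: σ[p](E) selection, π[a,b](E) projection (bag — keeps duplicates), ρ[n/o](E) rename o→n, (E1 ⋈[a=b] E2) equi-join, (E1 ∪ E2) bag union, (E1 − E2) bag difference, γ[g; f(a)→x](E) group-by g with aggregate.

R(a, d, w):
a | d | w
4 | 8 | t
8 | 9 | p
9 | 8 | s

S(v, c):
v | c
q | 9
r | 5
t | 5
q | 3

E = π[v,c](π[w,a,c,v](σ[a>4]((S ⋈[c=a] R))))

σ filters on a, owned by the right side.
E' = π[v,c](π[w,a,c,v]((S ⋈[c=a] σ[a>4](R))))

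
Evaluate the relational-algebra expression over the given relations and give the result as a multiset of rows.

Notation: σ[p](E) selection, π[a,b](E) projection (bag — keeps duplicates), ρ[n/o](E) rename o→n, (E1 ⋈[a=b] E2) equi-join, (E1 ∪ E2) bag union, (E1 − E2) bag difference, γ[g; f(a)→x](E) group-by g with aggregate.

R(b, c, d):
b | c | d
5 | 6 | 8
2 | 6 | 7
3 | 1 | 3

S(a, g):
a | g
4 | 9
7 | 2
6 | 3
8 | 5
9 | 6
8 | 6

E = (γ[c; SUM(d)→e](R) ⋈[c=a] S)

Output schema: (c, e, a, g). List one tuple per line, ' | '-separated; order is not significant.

Stepwise |·|:
  R → 3
  γ[c; SUM(d)→e](R) → 2
  S → 6
  (γ[c; SUM(d)→e](R) ⋈[c=a] S) → 1

== RESULT ==
c | e | a | g
6 | 15 | 6 | 3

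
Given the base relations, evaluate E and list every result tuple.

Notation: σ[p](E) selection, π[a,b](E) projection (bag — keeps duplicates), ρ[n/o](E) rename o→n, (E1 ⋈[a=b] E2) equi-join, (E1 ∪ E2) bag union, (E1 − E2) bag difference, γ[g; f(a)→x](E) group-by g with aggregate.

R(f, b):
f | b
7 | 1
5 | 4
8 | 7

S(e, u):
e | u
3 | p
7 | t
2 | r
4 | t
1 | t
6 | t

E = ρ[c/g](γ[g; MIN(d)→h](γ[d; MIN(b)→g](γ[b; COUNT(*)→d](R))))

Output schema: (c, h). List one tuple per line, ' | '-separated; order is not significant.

Row counts bottom-up:
  R → 3
  γ[b; COUNT(*)→d](R) → 3
  γ[d; MIN(b)→g](γ[b; COUNT(*)→d](R)) → 1
  γ[g; MIN(d)→h](γ[d; MIN(b)→g](γ[b; COUNT(*)→d](R))) → 1
  ρ[c/g](γ[g; MIN(d)→h](γ[d; MIN(b)→g](γ[b; COUNT(*)→d](R)))) → 1

== RESULT ==
c | h
1 | 1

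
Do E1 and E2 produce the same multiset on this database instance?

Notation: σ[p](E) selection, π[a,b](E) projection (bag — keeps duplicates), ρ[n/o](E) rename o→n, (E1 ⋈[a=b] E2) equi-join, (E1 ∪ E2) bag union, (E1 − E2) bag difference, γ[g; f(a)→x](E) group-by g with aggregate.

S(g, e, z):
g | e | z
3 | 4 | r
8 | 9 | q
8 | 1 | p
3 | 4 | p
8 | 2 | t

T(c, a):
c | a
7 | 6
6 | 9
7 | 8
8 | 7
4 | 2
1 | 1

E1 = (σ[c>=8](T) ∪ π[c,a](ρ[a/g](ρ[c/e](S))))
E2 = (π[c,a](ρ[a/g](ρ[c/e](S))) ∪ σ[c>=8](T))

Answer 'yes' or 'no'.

E1 subexpression sizes:
  T → 6
  σ[c>=8](T) → 1
  S → 5
  ρ[c/e](S) → 5
  ρ[a/g](ρ[c/e](S)) → 5
  π[c,a](ρ[a/g](ρ[c/e](S))) → 5
  (σ[c>=8](T) ∪ π[c,a](ρ[a/g](ρ[c/e](S)))) → 6
E2 subexpression sizes:
  S → 5
  ρ[c/e](S) → 5
  ρ[a/g](ρ[c/e](S)) → 5
  π[c,a](ρ[a/g](ρ[c/e](S))) → 5
  T → 6
  σ[c>=8](T) → 1
  (π[c,a](ρ[a/g](ρ[c/e](S))) ∪ σ[c>=8](T)) → 6

E1 and E2 produce the same multiset:
c | a
1 | 8
2 | 8
4 | 3
4 | 3
8 | 7
9 | 8

yes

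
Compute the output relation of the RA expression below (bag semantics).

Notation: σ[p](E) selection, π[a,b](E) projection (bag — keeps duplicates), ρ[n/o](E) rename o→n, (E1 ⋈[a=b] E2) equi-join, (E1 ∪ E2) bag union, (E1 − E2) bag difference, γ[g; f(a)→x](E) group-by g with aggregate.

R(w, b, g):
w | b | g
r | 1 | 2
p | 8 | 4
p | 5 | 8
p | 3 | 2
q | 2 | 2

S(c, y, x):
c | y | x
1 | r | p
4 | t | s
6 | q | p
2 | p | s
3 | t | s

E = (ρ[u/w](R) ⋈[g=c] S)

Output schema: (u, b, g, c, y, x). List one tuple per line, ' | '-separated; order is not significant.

Row counts bottom-up:
  R → 5
  ρ[u/w](R) → 5
  S → 5
  (ρ[u/w](R) ⋈[g=c] S) → 4

== RESULT ==
u | b | g | c | y | x
p | 3 | 2 | 2 | p | s
p | 8 | 4 | 4 | t | s
q | 2 | 2 | 2 | p | s
r | 1 | 2 | 2 | p | s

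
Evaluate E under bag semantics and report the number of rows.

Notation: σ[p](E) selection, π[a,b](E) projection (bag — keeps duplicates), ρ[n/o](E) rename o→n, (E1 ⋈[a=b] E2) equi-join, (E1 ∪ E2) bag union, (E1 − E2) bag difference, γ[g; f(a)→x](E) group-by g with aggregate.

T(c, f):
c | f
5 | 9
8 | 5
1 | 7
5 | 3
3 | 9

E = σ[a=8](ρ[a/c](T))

Row counts bottom-up:
  T → 5
  ρ[a/c](T) → 5
  σ[a=8](ρ[a/c](T)) → 1

|E| = 1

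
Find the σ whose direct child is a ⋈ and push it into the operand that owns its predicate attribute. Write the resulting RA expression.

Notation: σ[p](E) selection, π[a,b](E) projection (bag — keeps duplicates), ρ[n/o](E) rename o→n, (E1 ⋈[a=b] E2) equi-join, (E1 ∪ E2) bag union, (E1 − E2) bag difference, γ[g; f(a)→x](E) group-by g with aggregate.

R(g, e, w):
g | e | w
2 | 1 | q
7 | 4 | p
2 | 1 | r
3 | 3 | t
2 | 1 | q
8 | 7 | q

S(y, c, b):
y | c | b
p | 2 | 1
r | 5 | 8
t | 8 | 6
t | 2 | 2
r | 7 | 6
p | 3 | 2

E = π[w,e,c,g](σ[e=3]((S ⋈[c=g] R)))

σ filters on e, owned by the right side.
E' = π[w,e,c,g]((S ⋈[c=g] σ[e=3](R)))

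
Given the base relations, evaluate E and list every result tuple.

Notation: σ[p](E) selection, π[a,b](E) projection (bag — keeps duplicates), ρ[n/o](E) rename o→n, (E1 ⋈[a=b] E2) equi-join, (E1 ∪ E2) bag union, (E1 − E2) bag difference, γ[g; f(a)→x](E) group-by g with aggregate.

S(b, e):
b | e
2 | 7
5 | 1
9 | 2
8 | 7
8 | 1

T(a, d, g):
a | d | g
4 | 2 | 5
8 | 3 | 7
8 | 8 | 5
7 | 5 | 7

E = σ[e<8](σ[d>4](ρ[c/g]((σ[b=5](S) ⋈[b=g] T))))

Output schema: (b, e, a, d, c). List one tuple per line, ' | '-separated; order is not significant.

Subexpression sizes:
  S → 5
  σ[b=5](S) → 1
  T → 4
  (σ[b=5](S) ⋈[b=g] T) → 2
  ρ[c/g]((σ[b=5](S) ⋈[b=g] T)) → 2
  σ[d>4](ρ[c/g]((σ[b=5](S) ⋈[b=g] T))) → 1
  σ[e<8](σ[d>4](ρ[c/g]((σ[b=5](S) ⋈[b=g] T)))) → 1

== RESULT ==
b | e | a | d | c
5 | 1 | 8 | 8 | 5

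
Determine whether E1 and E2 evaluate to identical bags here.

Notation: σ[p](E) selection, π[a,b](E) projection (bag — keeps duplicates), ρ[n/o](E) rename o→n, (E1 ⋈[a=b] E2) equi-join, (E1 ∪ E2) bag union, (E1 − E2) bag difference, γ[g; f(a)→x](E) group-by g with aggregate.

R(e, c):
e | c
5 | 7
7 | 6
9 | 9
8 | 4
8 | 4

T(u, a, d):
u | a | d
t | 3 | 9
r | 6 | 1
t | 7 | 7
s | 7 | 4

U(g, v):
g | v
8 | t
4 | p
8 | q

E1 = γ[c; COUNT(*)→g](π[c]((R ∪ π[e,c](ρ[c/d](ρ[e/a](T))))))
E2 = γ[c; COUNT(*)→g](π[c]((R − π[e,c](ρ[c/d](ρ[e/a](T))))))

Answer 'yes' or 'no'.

E1 stepwise |·|:
  R → 5
  T → 4
  ρ[e/a](T) → 4
  ρ[c/d](ρ[e/a](T)) → 4
  π[e,c](ρ[c/d](ρ[e/a](T))) → 4
  (R ∪ π[e,c](ρ[c/d](ρ[e/a](T)))) → 9
  π[c]((R ∪ π[e,c](ρ[c/d](ρ[e/a](T))))) → 9
  γ[c; COUNT(*)→g](π[c]((R ∪ π[e,c](ρ[c/d](ρ[e/a](T)))))) → 5
E2 stepwise |·|:
  R → 5
  T → 4
  ρ[e/a](T) → 4
  ρ[c/d](ρ[e/a](T)) → 4
  π[e,c](ρ[c/d](ρ[e/a](T))) → 4
  (R − π[e,c](ρ[c/d](ρ[e/a](T)))) → 5
  π[c]((R − π[e,c](ρ[c/d](ρ[e/a](T))))) → 5
  γ[c; COUNT(*)→g](π[c]((R − π[e,c](ρ[c/d](ρ[e/a](T)))))) → 4

E1 result:
c | g
1 | 1
4 | 3
6 | 1
7 | 2
9 | 2
E2 result:
c | g
4 | 2
6 | 1
7 | 1
9 | 1
Witness: (7, 1) appears 0× in E1 but 1× in E2.

no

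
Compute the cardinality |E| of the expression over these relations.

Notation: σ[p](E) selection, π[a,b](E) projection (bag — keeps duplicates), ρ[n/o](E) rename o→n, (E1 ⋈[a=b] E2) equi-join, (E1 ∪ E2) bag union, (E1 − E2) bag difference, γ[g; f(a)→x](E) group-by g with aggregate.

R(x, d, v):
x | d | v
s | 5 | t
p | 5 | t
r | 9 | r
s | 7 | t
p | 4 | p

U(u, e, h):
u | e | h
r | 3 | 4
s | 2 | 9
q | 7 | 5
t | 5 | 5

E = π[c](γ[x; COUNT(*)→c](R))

Stepwise |·|:
  R → 5
  γ[x; COUNT(*)→c](R) → 3
  π[c](γ[x; COUNT(*)→c](R)) → 3

|E| = 3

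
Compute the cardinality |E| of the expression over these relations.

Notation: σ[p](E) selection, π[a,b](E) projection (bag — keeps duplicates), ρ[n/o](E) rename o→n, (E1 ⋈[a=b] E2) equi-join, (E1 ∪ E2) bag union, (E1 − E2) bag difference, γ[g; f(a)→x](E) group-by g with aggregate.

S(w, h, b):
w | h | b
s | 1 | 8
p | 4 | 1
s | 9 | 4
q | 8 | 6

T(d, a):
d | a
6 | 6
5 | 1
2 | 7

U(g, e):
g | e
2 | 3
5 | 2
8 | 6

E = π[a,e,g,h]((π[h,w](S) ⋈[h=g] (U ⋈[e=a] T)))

Per-node cardinality:
  S → 4
  π[h,w](S) → 4
  U → 3
  T → 3
  (U ⋈[e=a] T) → 1
  (π[h,w](S) ⋈[h=g] (U ⋈[e=a] T)) → 1
  π[a,e,g,h]((π[h,w](S) ⋈[h=g] (U ⋈[e=a] T))) → 1

|E| = 1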